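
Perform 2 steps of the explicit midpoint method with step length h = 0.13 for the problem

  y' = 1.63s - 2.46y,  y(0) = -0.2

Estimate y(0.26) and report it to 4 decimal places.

-0.0600

Midpoint: k1 = f(s_n, y_n); k2 = f(s_n + h/2, y_n + (h/2)·k1); y_{n+1} = y_n + h·k2.
s=0.000000, y=-0.200000:
  k1 = f(0.000000, -0.200000) = 0.492000
  k2 = f(0.065000, -0.168020) = 0.519279
  y ← -0.200000 + 0.13·0.519279 = -0.132494
s=0.130000, y=-0.132494:
  k1 = f(0.130000, -0.132494) = 0.537835
  k2 = f(0.195000, -0.097534) = 0.557785
  y ← -0.132494 + 0.13·0.557785 = -0.059982
y(0.26) ≈ -0.0600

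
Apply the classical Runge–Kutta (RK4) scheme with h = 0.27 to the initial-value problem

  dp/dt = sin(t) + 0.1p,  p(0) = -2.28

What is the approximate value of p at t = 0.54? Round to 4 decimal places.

RK4: k1 = f(t_n, p_n); k2 = f(t_n + h/2, p_n + (h/2)·k1); k3 = f(t_n + h/2, p_n + (h/2)·k2); k4 = f(t_n + h, p_n + h·k3); p_{n+1} = p_n + (h/6)·(k1 + 2k2 + 2k3 + k4).
t=0.000000, p=-2.280000:
  k1 = f(0.000000, -2.280000) = -0.228000
  k2 = f(0.135000, -2.310780) = -0.096488
  k3 = f(0.135000, -2.293026) = -0.094712
  k4 = f(0.270000, -2.305572) = 0.036174
  p ← -2.280000 + (0.27/6)·(k1 + 2k2 + 2k3 + k4) = -2.305840
t=0.270000, p=-2.305840:
  k1 = f(0.270000, -2.305840) = 0.036147
  k2 = f(0.405000, -2.300960) = 0.163923
  k3 = f(0.405000, -2.283711) = 0.165648
  k4 = f(0.540000, -2.261115) = 0.288024
  p ← -2.305840 + (0.27/6)·(k1 + 2k2 + 2k3 + k4) = -2.261591
p(0.54) ≈ -2.2616

-2.2616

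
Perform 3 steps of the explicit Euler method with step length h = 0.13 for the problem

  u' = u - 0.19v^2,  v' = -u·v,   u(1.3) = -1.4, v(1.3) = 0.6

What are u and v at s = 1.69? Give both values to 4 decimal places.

Euler on (u,v): u_{n+1} = u_n + h·u', v_{n+1} = v_n + h·v'.
1.300000: (-1.400000, 0.600000); f=(-1.468400, 0.840000) → (-1.590892, 0.709200)
1.430000: (-1.590892, 0.709200); f=(-1.686455, 1.128261) → (-1.810131, 0.855874)
1.560000: (-1.810131, 0.855874); f=(-1.949310, 1.549244) → (-2.063541, 1.057276)
(u(1.69), v(1.69)) ≈ (-2.0635, 1.0573)

-2.0635, 1.0573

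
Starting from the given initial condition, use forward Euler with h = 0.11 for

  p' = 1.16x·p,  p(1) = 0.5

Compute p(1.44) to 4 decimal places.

Euler: p_{n+1} = p_n + h·f(x_n, p_n).
x=1.000000, p=0.500000: f=0.580000 → p ← 0.500000 + 0.11·0.580000 = 0.563800
x=1.110000, p=0.563800: f=0.725949 → p ← 0.563800 + 0.11·0.725949 = 0.643654
x=1.220000, p=0.643654: f=0.910900 → p ← 0.643654 + 0.11·0.910900 = 0.743853
x=1.330000, p=0.743853: f=1.147617 → p ← 0.743853 + 0.11·1.147617 = 0.870091
p(1.44) ≈ 0.8701

0.8701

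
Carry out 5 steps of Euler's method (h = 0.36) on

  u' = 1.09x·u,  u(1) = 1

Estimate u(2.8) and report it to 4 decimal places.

Euler: u_{n+1} = u_n + h·f(x_n, u_n).
x=1.000000, u=1.000000: f=1.090000 → u ← 1.000000 + 0.36·1.090000 = 1.392400
x=1.360000, u=1.392400: f=2.064094 → u ← 1.392400 + 0.36·2.064094 = 2.135474
x=1.720000, u=2.135474: f=4.003586 → u ← 2.135474 + 0.36·4.003586 = 3.576765
x=2.080000, u=3.576765: f=8.109241 → u ← 3.576765 + 0.36·8.109241 = 6.496092
x=2.440000, u=6.496092: f=17.277005 → u ← 6.496092 + 0.36·17.277005 = 12.715813
u(2.8) ≈ 12.7158

12.7158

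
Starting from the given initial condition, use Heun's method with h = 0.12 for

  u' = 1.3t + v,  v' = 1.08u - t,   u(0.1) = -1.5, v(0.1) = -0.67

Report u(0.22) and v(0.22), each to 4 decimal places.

-1.5678, -0.8878

Heun on (u,v): k1 = f(t_n, state_n); k2 = f(t_n + h, state_n + h·k1); state_{n+1} = state_n + (h/2)·(k1 + k2).
0.100000: (-1.500000, -0.670000)
  k1 = (-0.540000, -1.720000)
  predictor → (-1.564800, -0.876400)
  k2 = (-0.590400, -1.909984)
  → (-1.567824, -0.887799)
(u(0.22), v(0.22)) ≈ (-1.5678, -0.8878)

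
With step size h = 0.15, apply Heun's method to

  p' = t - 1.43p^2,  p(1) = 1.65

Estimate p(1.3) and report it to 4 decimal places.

1.2074

Heun: k1 = f(t_n, p_n); k2 = f(t_n + h, p_n + h·k1); p_{n+1} = p_n + (h/2)·(k1 + k2).
t=1.000000, p=1.650000:
  k1 = f(1.000000, 1.650000) = -2.893175
  k2 = f(1.150000, 1.216024) = -0.964561
  p ← 1.650000 + (0.15/2)·(-2.893175 + (-0.964561)) = 1.360670
t=1.150000, p=1.360670:
  k1 = f(1.150000, 1.360670) = -1.497534
  k2 = f(1.300000, 1.136040) = -0.545538
  p ← 1.360670 + (0.15/2)·(-1.497534 + (-0.545538)) = 1.207439
p(1.3) ≈ 1.2074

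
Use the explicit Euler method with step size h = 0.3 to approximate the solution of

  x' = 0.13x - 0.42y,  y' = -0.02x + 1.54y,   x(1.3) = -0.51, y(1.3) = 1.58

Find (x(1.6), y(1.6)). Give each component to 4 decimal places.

Euler on (x,y): x_{n+1} = x_n + h·x', y_{n+1} = y_n + h·y'.
1.300000: (-0.510000, 1.580000); f=(-0.729900, 2.443400) → (-0.728970, 2.313020)
(x(1.6), y(1.6)) ≈ (-0.7290, 2.3130)

-0.7290, 2.3130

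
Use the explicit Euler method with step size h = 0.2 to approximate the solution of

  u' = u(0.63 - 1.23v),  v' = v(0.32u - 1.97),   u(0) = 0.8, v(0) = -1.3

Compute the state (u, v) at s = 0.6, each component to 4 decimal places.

1.9611, -0.4095

Euler on (u,v): u_{n+1} = u_n + h·u', v_{n+1} = v_n + h·v'.
0.000000: (0.800000, -1.300000); f=(1.783200, 2.228200) → (1.156640, -0.854360)
0.200000: (1.156640, -0.854360); f=(1.944153, 1.366869) → (1.545471, -0.580986)
0.400000: (1.545471, -0.580986); f=(2.078060, 0.857216) → (1.961083, -0.409543)
(u(0.6), v(0.6)) ≈ (1.9611, -0.4095)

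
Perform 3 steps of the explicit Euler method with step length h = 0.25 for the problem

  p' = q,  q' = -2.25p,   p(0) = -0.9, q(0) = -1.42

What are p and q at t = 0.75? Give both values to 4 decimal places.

-1.5354, 0.6266

Euler on (p,q): p_{n+1} = p_n + h·p', q_{n+1} = q_n + h·q'.
0.000000: (-0.900000, -1.420000); f=(-1.420000, 2.025000) → (-1.255000, -0.913750)
0.250000: (-1.255000, -0.913750); f=(-0.913750, 2.823750) → (-1.483437, -0.207813)
0.500000: (-1.483437, -0.207813); f=(-0.207813, 3.337734) → (-1.535391, 0.626621)
(p(0.75), q(0.75)) ≈ (-1.5354, 0.6266)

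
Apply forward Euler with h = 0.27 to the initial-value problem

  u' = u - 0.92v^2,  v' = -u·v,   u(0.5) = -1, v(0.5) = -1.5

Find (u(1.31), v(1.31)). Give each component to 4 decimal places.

Euler on (u,v): u_{n+1} = u_n + h·u', v_{n+1} = v_n + h·v'.
0.500000: (-1.000000, -1.500000); f=(-3.070000, -1.500000) → (-1.828900, -1.905000)
0.770000: (-1.828900, -1.905000); f=(-5.167603, -3.484055) → (-3.224153, -2.845695)
1.040000: (-3.224153, -2.845695); f=(-10.674293, -9.174955) → (-6.106212, -5.322932)
(u(1.31), v(1.31)) ≈ (-6.1062, -5.3229)

-6.1062, -5.3229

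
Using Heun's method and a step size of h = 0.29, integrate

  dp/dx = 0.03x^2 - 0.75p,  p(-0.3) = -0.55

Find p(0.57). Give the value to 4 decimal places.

Heun: k1 = f(x_n, p_n); k2 = f(x_n + h, p_n + h·k1); p_{n+1} = p_n + (h/2)·(k1 + k2).
x=-0.300000, p=-0.550000:
  k1 = f(-0.300000, -0.550000) = 0.415200
  k2 = f(-0.010000, -0.429592) = 0.322197
  p ← -0.550000 + (0.29/2)·(0.415200 + 0.322197) = -0.443077
x=-0.010000, p=-0.443077:
  k1 = f(-0.010000, -0.443077) = 0.332311
  k2 = f(0.280000, -0.346707) = 0.262382
  p ← -0.443077 + (0.29/2)·(0.332311 + 0.262382) = -0.356847
x=0.280000, p=-0.356847:
  k1 = f(0.280000, -0.356847) = 0.269987
  k2 = f(0.570000, -0.278551) = 0.218660
  p ← -0.356847 + (0.29/2)·(0.269987 + 0.218660) = -0.285993
p(0.57) ≈ -0.2860

-0.2860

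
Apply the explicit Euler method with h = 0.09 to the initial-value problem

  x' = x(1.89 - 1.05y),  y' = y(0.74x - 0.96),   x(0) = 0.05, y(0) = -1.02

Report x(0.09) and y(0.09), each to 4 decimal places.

0.0633, -0.9353

Euler on (x,y): x_{n+1} = x_n + h·x', y_{n+1} = y_n + h·y'.
0.000000: (0.050000, -1.020000); f=(0.148050, 0.941460) → (0.063325, -0.935269)
(x(0.09), y(0.09)) ≈ (0.0633, -0.9353)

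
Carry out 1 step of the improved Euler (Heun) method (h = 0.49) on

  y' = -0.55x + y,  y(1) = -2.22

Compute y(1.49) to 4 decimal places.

Heun: k1 = f(x_n, y_n); k2 = f(x_n + h, y_n + h·k1); y_{n+1} = y_n + (h/2)·(k1 + k2).
x=1.000000, y=-2.220000:
  k1 = f(1.000000, -2.220000) = -2.770000
  k2 = f(1.490000, -3.577300) = -4.396800
  y ← -2.220000 + (0.49/2)·(-2.770000 + (-4.396800)) = -3.975866
y(1.49) ≈ -3.9759

-3.9759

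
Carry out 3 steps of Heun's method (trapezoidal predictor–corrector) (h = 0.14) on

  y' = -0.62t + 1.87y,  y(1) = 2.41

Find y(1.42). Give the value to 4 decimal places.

4.7872

Heun: k1 = f(t_n, y_n); k2 = f(t_n + h, y_n + h·k1); y_{n+1} = y_n + (h/2)·(k1 + k2).
t=1.000000, y=2.410000:
  k1 = f(1.000000, 2.410000) = 3.886700
  k2 = f(1.140000, 2.954138) = 4.817438
  y ← 2.410000 + (0.14/2)·(3.886700 + 4.817438) = 3.019290
t=1.140000, y=3.019290:
  k1 = f(1.140000, 3.019290) = 4.939272
  k2 = f(1.280000, 3.710788) = 6.145573
  y ← 3.019290 + (0.14/2)·(4.939272 + 6.145573) = 3.795229
t=1.280000, y=3.795229:
  k1 = f(1.280000, 3.795229) = 6.303478
  k2 = f(1.420000, 4.677716) = 7.866928
  y ← 3.795229 + (0.14/2)·(6.303478 + 7.866928) = 4.787157
y(1.42) ≈ 4.7872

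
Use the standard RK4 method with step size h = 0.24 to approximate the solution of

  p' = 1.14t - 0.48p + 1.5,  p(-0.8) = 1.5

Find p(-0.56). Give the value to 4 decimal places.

1.5017

RK4: k1 = f(t_n, p_n); k2 = f(t_n + h/2, p_n + (h/2)·k1); k3 = f(t_n + h/2, p_n + (h/2)·k2); k4 = f(t_n + h, p_n + h·k3); p_{n+1} = p_n + (h/6)·(k1 + 2k2 + 2k3 + k4).
t=-0.800000, p=1.500000:
  k1 = f(-0.800000, 1.500000) = -0.132000
  k2 = f(-0.680000, 1.484160) = 0.012403
  k3 = f(-0.680000, 1.501488) = 0.004086
  k4 = f(-0.560000, 1.500981) = 0.141129
  p ← 1.500000 + (0.24/6)·(k1 + 2k2 + 2k3 + k4) = 1.501684
p(-0.56) ≈ 1.5017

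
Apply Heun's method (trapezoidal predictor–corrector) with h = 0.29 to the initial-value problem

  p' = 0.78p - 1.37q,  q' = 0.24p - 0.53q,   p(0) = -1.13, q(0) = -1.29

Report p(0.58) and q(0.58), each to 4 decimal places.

Heun on (p,q): k1 = f(s_n, state_n); k2 = f(s_n + h, state_n + h·k1); state_{n+1} = state_n + (h/2)·(k1 + k2).
0.000000: (-1.130000, -1.290000)
  k1 = (0.885900, 0.412500)
  predictor → (-0.873089, -1.170375)
  k2 = (0.922404, 0.410757)
  → (-0.867796, -1.170628)
0.290000: (-0.867796, -1.170628)
  k1 = (0.926879, 0.412162)
  predictor → (-0.599001, -1.051101)
  k2 = (0.972787, 0.413323)
  → (-0.592344, -1.050932)
(p(0.58), q(0.58)) ≈ (-0.5923, -1.0509)

-0.5923, -1.0509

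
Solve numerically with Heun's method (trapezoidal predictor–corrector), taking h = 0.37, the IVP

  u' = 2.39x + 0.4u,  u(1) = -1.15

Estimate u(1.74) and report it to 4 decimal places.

1.2104

Heun: k1 = f(x_n, u_n); k2 = f(x_n + h, u_n + h·k1); u_{n+1} = u_n + (h/2)·(k1 + k2).
x=1.000000, u=-1.150000:
  k1 = f(1.000000, -1.150000) = 1.930000
  k2 = f(1.370000, -0.435900) = 3.099940
  u ← -1.150000 + (0.37/2)·(1.930000 + 3.099940) = -0.219461
x=1.370000, u=-0.219461:
  k1 = f(1.370000, -0.219461) = 3.186516
  k2 = f(1.740000, 0.959550) = 4.542420
  u ← -0.219461 + (0.37/2)·(3.186516 + 4.542420) = 1.210392
u(1.74) ≈ 1.2104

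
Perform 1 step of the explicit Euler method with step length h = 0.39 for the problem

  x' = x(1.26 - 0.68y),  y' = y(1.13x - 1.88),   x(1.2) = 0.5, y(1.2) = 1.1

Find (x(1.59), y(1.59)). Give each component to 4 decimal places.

0.5998, 0.5359

Euler on (x,y): x_{n+1} = x_n + h·x', y_{n+1} = y_n + h·y'.
1.200000: (0.500000, 1.100000); f=(0.256000, -1.446500) → (0.599840, 0.535865)
(x(1.59), y(1.59)) ≈ (0.5998, 0.5359)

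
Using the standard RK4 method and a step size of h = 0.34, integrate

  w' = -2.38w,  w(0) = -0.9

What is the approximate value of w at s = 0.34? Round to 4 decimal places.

-0.4030

RK4: k1 = f(s_n, w_n); k2 = f(s_n + h/2, w_n + (h/2)·k1); k3 = f(s_n + h/2, w_n + (h/2)·k2); k4 = f(s_n + h, w_n + h·k3); w_{n+1} = w_n + (h/6)·(k1 + 2k2 + 2k3 + k4).
s=0.000000, w=-0.900000:
  k1 = f(0.000000, -0.900000) = 2.142000
  k2 = f(0.170000, -0.535860) = 1.275347
  k3 = f(0.170000, -0.683191) = 1.625995
  k4 = f(0.340000, -0.347162) = 0.826245
  w ← -0.900000 + (0.34/6)·(k1 + 2k2 + 2k3 + k4) = -0.402981
w(0.34) ≈ -0.4030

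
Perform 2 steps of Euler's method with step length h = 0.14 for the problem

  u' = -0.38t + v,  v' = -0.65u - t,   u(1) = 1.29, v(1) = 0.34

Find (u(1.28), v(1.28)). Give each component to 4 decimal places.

Euler on (u,v): u_{n+1} = u_n + h·u', v_{n+1} = v_n + h·v'.
1.000000: (1.290000, 0.340000); f=(-0.040000, -1.838500) → (1.284400, 0.082610)
1.140000: (1.284400, 0.082610); f=(-0.350590, -1.974860) → (1.235317, -0.193870)
(u(1.28), v(1.28)) ≈ (1.2353, -0.1939)

1.2353, -0.1939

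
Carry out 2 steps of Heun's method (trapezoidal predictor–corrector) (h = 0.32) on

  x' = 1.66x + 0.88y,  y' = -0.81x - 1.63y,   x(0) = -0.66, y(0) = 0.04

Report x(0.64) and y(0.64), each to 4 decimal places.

-1.6923, 0.3909

Heun on (x,y): k1 = f(t_n, state_n); k2 = f(t_n + h, state_n + h·k1); state_{n+1} = state_n + (h/2)·(k1 + k2).
0.000000: (-0.660000, 0.040000)
  k1 = (-1.060400, 0.469400)
  predictor → (-0.999328, 0.190208)
  k2 = (-1.491501, 0.499417)
  → (-1.068304, 0.195011)
0.320000: (-1.068304, 0.195011)
  k1 = (-1.601776, 0.547459)
  predictor → (-1.580872, 0.370198)
  k2 = (-2.298474, 0.677085)
  → (-1.692344, 0.390938)
(x(0.64), y(0.64)) ≈ (-1.6923, 0.3909)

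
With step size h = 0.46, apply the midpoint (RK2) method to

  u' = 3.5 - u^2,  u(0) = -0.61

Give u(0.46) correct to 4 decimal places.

Midpoint: k1 = f(x_n, u_n); k2 = f(x_n + h/2, u_n + (h/2)·k1); u_{n+1} = u_n + h·k2.
x=0.000000, u=-0.610000:
  k1 = f(0.000000, -0.610000) = 3.127900
  k2 = f(0.230000, 0.109417) = 3.488028
  u ← -0.610000 + 0.46·3.488028 = 0.994493
u(0.46) ≈ 0.9945

0.9945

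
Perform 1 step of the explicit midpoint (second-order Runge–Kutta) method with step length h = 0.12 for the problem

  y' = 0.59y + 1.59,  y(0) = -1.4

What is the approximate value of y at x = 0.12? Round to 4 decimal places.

-1.3051

Midpoint: k1 = f(x_n, y_n); k2 = f(x_n + h/2, y_n + (h/2)·k1); y_{n+1} = y_n + h·k2.
x=0.000000, y=-1.400000:
  k1 = f(0.000000, -1.400000) = 0.764000
  k2 = f(0.060000, -1.354160) = 0.791046
  y ← -1.400000 + 0.12·0.791046 = -1.305075
y(0.12) ≈ -1.3051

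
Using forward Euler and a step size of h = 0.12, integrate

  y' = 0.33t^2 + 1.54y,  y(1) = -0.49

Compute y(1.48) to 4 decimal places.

-0.6846

Euler: y_{n+1} = y_n + h·f(t_n, y_n).
t=1.000000, y=-0.490000: f=-0.424600 → y ← -0.490000 + 0.12·(-0.424600) = -0.540952
t=1.120000, y=-0.540952: f=-0.419114 → y ← -0.540952 + 0.12·(-0.419114) = -0.591246
t=1.240000, y=-0.591246: f=-0.403110 → y ← -0.591246 + 0.12·(-0.403110) = -0.639619
t=1.360000, y=-0.639619: f=-0.374645 → y ← -0.639619 + 0.12·(-0.374645) = -0.684576
y(1.48) ≈ -0.6846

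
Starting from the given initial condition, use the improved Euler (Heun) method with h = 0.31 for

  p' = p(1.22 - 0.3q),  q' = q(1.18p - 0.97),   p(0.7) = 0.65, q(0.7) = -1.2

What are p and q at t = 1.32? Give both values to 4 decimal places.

Heun on (p,q): k1 = f(t_n, state_n); k2 = f(t_n + h, state_n + h·k1); state_{n+1} = state_n + (h/2)·(k1 + k2).
0.700000: (0.650000, -1.200000)
  k1 = (1.027000, 0.243600)
  predictor → (0.968370, -1.124484)
  k2 = (1.508086, -0.194172)
  → (1.042938, -1.192339)
1.010000: (1.042938, -1.192339)
  k1 = (1.645446, -0.310804)
  predictor → (1.553027, -1.288688)
  k2 = (2.495102, -1.111585)
  → (1.684723, -1.412809)
(p(1.32), q(1.32)) ≈ (1.6847, -1.4128)

1.6847, -1.4128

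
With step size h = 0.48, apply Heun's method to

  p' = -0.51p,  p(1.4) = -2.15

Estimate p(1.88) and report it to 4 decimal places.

Heun: k1 = f(x_n, p_n); k2 = f(x_n + h, p_n + h·k1); p_{n+1} = p_n + (h/2)·(k1 + k2).
x=1.400000, p=-2.150000:
  k1 = f(1.400000, -2.150000) = 1.096500
  k2 = f(1.880000, -1.623680) = 0.828077
  p ← -2.150000 + (0.48/2)·(1.096500 + 0.828077) = -1.688102
p(1.88) ≈ -1.6881

-1.6881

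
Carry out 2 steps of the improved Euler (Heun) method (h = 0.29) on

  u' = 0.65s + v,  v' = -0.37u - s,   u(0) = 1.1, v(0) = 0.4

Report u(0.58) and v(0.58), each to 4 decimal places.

1.3447, -0.0306

Heun on (u,v): k1 = f(s_n, state_n); k2 = f(s_n + h, state_n + h·k1); state_{n+1} = state_n + (h/2)·(k1 + k2).
0.000000: (1.100000, 0.400000)
  k1 = (0.400000, -0.407000)
  predictor → (1.216000, 0.281970)
  k2 = (0.470470, -0.739920)
  → (1.226218, 0.233697)
0.290000: (1.226218, 0.233697)
  k1 = (0.422197, -0.743701)
  predictor → (1.348655, 0.018023)
  k2 = (0.395023, -1.079002)
  → (1.344715, -0.030595)
(u(0.58), v(0.58)) ≈ (1.3447, -0.0306)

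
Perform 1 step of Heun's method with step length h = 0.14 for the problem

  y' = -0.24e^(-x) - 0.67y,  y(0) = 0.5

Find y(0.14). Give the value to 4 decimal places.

0.4255

Heun: k1 = f(x_n, y_n); k2 = f(x_n + h, y_n + h·k1); y_{n+1} = y_n + (h/2)·(k1 + k2).
x=0.000000, y=0.500000:
  k1 = f(0.000000, 0.500000) = -0.575000
  k2 = f(0.140000, 0.419500) = -0.489711
  y ← 0.500000 + (0.14/2)·(-0.575000 + (-0.489711)) = 0.425470
y(0.14) ≈ 0.4255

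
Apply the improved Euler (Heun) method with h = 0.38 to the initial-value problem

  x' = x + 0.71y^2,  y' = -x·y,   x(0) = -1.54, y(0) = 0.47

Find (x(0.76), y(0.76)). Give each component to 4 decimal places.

Heun on (x,y): k1 = f(t_n, state_n); k2 = f(t_n + h, state_n + h·k1); state_{n+1} = state_n + (h/2)·(k1 + k2).
0.000000: (-1.540000, 0.470000)
  k1 = (-1.383161, 0.723800)
  predictor → (-2.065601, 0.745044)
  k2 = (-1.671487, 1.538964)
  → (-2.120383, 0.899925)
0.380000: (-2.120383, 0.899925)
  k1 = (-1.545379, 1.908186)
  predictor → (-2.707627, 1.625036)
  k2 = (-0.832701, 4.399991)
  → (-2.572218, 2.098479)
(x(0.76), y(0.76)) ≈ (-2.5722, 2.0985)

-2.5722, 2.0985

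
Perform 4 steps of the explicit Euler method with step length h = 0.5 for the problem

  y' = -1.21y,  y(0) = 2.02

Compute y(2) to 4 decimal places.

0.0492

Euler: y_{n+1} = y_n + h·f(x_n, y_n).
x=0.000000, y=2.020000: f=-2.444200 → y ← 2.020000 + 0.5·(-2.444200) = 0.797900
x=0.500000, y=0.797900: f=-0.965459 → y ← 0.797900 + 0.5·(-0.965459) = 0.315171
x=1.000000, y=0.315171: f=-0.381356 → y ← 0.315171 + 0.5·(-0.381356) = 0.124492
x=1.500000, y=0.124492: f=-0.150636 → y ← 0.124492 + 0.5·(-0.150636) = 0.049174
y(2) ≈ 0.0492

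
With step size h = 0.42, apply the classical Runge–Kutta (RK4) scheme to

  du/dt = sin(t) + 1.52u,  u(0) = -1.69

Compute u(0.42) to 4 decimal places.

-3.0897

RK4: k1 = f(t_n, u_n); k2 = f(t_n + h/2, u_n + (h/2)·k1); k3 = f(t_n + h/2, u_n + (h/2)·k2); k4 = f(t_n + h, u_n + h·k3); u_{n+1} = u_n + (h/6)·(k1 + 2k2 + 2k3 + k4).
t=0.000000, u=-1.690000:
  k1 = f(0.000000, -1.690000) = -2.568800
  k2 = f(0.210000, -2.229448) = -3.180301
  k3 = f(0.210000, -2.357863) = -3.375492
  k4 = f(0.420000, -3.107707) = -4.315954
  u ← -1.690000 + (0.42/6)·(k1 + 2k2 + 2k3 + k4) = -3.089744
u(0.42) ≈ -3.0897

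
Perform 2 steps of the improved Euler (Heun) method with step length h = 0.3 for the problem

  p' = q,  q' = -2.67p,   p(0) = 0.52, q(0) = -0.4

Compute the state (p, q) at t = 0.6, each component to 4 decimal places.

Heun on (p,q): k1 = f(t_n, state_n); k2 = f(t_n + h, state_n + h·k1); state_{n+1} = state_n + (h/2)·(k1 + k2).
0.000000: (0.520000, -0.400000)
  k1 = (-0.400000, -1.388400)
  predictor → (0.400000, -0.816520)
  k2 = (-0.816520, -1.068000)
  → (0.337522, -0.768460)
0.300000: (0.337522, -0.768460)
  k1 = (-0.768460, -0.901184)
  predictor → (0.106984, -1.038815)
  k2 = (-1.038815, -0.285647)
  → (0.066431, -0.946485)
(p(0.6), q(0.6)) ≈ (0.0664, -0.9465)

0.0664, -0.9465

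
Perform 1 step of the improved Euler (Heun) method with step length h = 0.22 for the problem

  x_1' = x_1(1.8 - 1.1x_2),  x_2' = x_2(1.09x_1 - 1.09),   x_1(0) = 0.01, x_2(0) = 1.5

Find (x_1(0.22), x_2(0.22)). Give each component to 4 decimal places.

0.0108, 1.1862

Heun on (x_1,x_2): k1 = f(x_n, state_n); k2 = f(x_n + h, state_n + h·k1); state_{n+1} = state_n + (h/2)·(k1 + k2).
0.000000: (0.010000, 1.500000)
  k1 = (0.001500, -1.618650)
  predictor → (0.010330, 1.143897)
  k2 = (0.005596, -1.233968)
  → (0.010781, 1.186212)
(x_1(0.22), x_2(0.22)) ≈ (0.0108, 1.1862)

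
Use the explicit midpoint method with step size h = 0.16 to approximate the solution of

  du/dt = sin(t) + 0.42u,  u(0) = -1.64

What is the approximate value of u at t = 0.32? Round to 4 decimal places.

Midpoint: k1 = f(t_n, u_n); k2 = f(t_n + h/2, u_n + (h/2)·k1); u_{n+1} = u_n + h·k2.
t=0.000000, u=-1.640000:
  k1 = f(0.000000, -1.640000) = -0.688800
  k2 = f(0.080000, -1.695104) = -0.632029
  u ← -1.640000 + 0.16·(-0.632029) = -1.741125
t=0.160000, u=-1.741125:
  k1 = f(0.160000, -1.741125) = -0.571954
  k2 = f(0.240000, -1.786881) = -0.512787
  u ← -1.741125 + 0.16·(-0.512787) = -1.823171
u(0.32) ≈ -1.8232

-1.8232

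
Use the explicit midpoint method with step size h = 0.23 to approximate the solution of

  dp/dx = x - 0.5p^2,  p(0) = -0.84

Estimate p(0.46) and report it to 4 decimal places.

-0.9214

Midpoint: k1 = f(x_n, p_n); k2 = f(x_n + h/2, p_n + (h/2)·k1); p_{n+1} = p_n + h·k2.
x=0.000000, p=-0.840000:
  k1 = f(0.000000, -0.840000) = -0.352800
  k2 = f(0.115000, -0.880572) = -0.272704
  p ← -0.840000 + 0.23·(-0.272704) = -0.902722
x=0.230000, p=-0.902722:
  k1 = f(0.230000, -0.902722) = -0.177453
  k2 = f(0.345000, -0.923129) = -0.081084
  p ← -0.902722 + 0.23·(-0.081084) = -0.921371
p(0.46) ≈ -0.9214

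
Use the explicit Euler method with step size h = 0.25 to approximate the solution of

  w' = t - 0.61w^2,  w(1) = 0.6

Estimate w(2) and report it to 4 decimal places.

1.4369

Euler: w_{n+1} = w_n + h·f(t_n, w_n).
t=1.000000, w=0.600000: f=0.780400 → w ← 0.600000 + 0.25·0.780400 = 0.795100
t=1.250000, w=0.795100: f=0.864368 → w ← 0.795100 + 0.25·0.864368 = 1.011192
t=1.500000, w=1.011192: f=0.876269 → w ← 1.011192 + 0.25·0.876269 = 1.230259
t=1.750000, w=1.230259: f=0.826742 → w ← 1.230259 + 0.25·0.826742 = 1.436945
w(2) ≈ 1.4369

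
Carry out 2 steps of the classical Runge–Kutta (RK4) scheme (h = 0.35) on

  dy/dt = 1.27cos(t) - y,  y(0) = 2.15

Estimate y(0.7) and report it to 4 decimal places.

RK4: k1 = f(t_n, y_n); k2 = f(t_n + h/2, y_n + (h/2)·k1); k3 = f(t_n + h/2, y_n + (h/2)·k2); k4 = f(t_n + h, y_n + h·k3); y_{n+1} = y_n + (h/6)·(k1 + 2k2 + 2k3 + k4).
t=0.000000, y=2.150000:
  k1 = f(0.000000, 2.150000) = -0.880000
  k2 = f(0.175000, 1.996000) = -0.745397
  k3 = f(0.175000, 2.019555) = -0.768953
  k4 = f(0.350000, 1.880867) = -0.687863
  y ← 2.150000 + (0.35/6)·(k1 + 2k2 + 2k3 + k4) = 1.881867
t=0.350000, y=1.881867:
  k1 = f(0.350000, 1.881867) = -0.688864
  k2 = f(0.525000, 1.761316) = -0.662355
  k3 = f(0.525000, 1.765955) = -0.666994
  k4 = f(0.700000, 1.648419) = -0.677070
  y ← 1.881867 + (0.35/6)·(k1 + 2k2 + 2k3 + k4) = 1.647097
y(0.7) ≈ 1.6471

1.6471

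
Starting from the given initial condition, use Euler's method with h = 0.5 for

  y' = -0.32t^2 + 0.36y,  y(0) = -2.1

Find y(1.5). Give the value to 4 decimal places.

Euler: y_{n+1} = y_n + h·f(t_n, y_n).
t=0.000000, y=-2.100000: f=-0.756000 → y ← -2.100000 + 0.5·(-0.756000) = -2.478000
t=0.500000, y=-2.478000: f=-0.972080 → y ← -2.478000 + 0.5·(-0.972080) = -2.964040
t=1.000000, y=-2.964040: f=-1.387054 → y ← -2.964040 + 0.5·(-1.387054) = -3.657567
y(1.5) ≈ -3.6576

-3.6576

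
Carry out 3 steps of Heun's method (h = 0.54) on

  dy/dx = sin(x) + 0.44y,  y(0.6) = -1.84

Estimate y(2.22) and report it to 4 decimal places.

-1.7653

Heun: k1 = f(x_n, y_n); k2 = f(x_n + h, y_n + h·k1); y_{n+1} = y_n + (h/2)·(k1 + k2).
x=0.600000, y=-1.840000:
  k1 = f(0.600000, -1.840000) = -0.244958
  k2 = f(1.140000, -1.972277) = 0.040832
  y ← -1.840000 + (0.54/2)·(-0.244958 + 0.040832) = -1.895114
x=1.140000, y=-1.895114:
  k1 = f(1.140000, -1.895114) = 0.074783
  k2 = f(1.680000, -1.854731) = 0.177962
  y ← -1.895114 + (0.54/2)·(0.074783 + 0.177962) = -1.826873
x=1.680000, y=-1.826873:
  k1 = f(1.680000, -1.826873) = 0.190219
  k2 = f(2.220000, -1.724155) = 0.037937
  y ← -1.826873 + (0.54/2)·(0.190219 + 0.037937) = -1.765271
y(2.22) ≈ -1.7653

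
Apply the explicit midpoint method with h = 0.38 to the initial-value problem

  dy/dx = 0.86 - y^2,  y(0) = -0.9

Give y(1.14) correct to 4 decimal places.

Midpoint: k1 = f(x_n, y_n); k2 = f(x_n + h/2, y_n + (h/2)·k1); y_{n+1} = y_n + h·k2.
x=0.000000, y=-0.900000:
  k1 = f(0.000000, -0.900000) = 0.050000
  k2 = f(0.190000, -0.890500) = 0.067010
  y ← -0.900000 + 0.38·0.067010 = -0.874536
x=0.380000, y=-0.874536:
  k1 = f(0.380000, -0.874536) = 0.095186
  k2 = f(0.570000, -0.856451) = 0.126492
  y ← -0.874536 + 0.38·0.126492 = -0.826469
x=0.760000, y=-0.826469:
  k1 = f(0.760000, -0.826469) = 0.176948
  k2 = f(0.950000, -0.792849) = 0.231390
  y ← -0.826469 + 0.38·0.231390 = -0.738541
y(1.14) ≈ -0.7385

-0.7385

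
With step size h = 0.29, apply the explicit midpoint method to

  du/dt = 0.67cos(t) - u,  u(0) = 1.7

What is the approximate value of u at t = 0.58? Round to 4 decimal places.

Midpoint: k1 = f(t_n, u_n); k2 = f(t_n + h/2, u_n + (h/2)·k1); u_{n+1} = u_n + h·k2.
t=0.000000, u=1.700000:
  k1 = f(0.000000, 1.700000) = -1.030000
  k2 = f(0.145000, 1.550650) = -0.887681
  u ← 1.700000 + 0.29·(-0.887681) = 1.442572
t=0.290000, u=1.442572:
  k1 = f(0.290000, 1.442572) = -0.800549
  k2 = f(0.435000, 1.326493) = -0.718890
  u ← 1.442572 + 0.29·(-0.718890) = 1.234094
u(0.58) ≈ 1.2341

1.2341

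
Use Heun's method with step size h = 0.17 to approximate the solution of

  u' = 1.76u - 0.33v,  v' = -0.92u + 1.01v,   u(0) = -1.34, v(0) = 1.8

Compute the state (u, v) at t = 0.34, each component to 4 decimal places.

-2.7709, 3.2341

Heun on (u,v): k1 = f(t_n, state_n); k2 = f(t_n + h, state_n + h·k1); state_{n+1} = state_n + (h/2)·(k1 + k2).
0.000000: (-1.340000, 1.800000)
  k1 = (-2.952400, 3.050800)
  predictor → (-1.841908, 2.318636)
  k2 = (-4.006908, 4.036378)
  → (-1.931541, 2.402410)
0.170000: (-1.931541, 2.402410)
  k1 = (-4.192308, 4.203452)
  predictor → (-2.644234, 3.116997)
  k2 = (-5.682460, 5.580862)
  → (-2.770896, 3.234077)
(u(0.34), v(0.34)) ≈ (-2.7709, 3.2341)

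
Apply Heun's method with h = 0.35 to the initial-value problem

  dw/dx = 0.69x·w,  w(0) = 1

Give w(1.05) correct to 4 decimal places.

Heun: k1 = f(x_n, w_n); k2 = f(x_n + h, w_n + h·k1); w_{n+1} = w_n + (h/2)·(k1 + k2).
x=0.000000, w=1.000000:
  k1 = f(0.000000, 1.000000) = 0.000000
  k2 = f(0.350000, 1.000000) = 0.241500
  w ← 1.000000 + (0.35/2)·(0.000000 + 0.241500) = 1.042263
x=0.350000, w=1.042263:
  k1 = f(0.350000, 1.042263) = 0.251706
  k2 = f(0.700000, 1.130360) = 0.545964
  w ← 1.042263 + (0.35/2)·(0.251706 + 0.545964) = 1.181855
x=0.700000, w=1.181855:
  k1 = f(0.700000, 1.181855) = 0.570836
  k2 = f(1.050000, 1.381647) = 1.001003
  w ← 1.181855 + (0.35/2)·(0.570836 + 1.001003) = 1.456927
w(1.05) ≈ 1.4569

1.4569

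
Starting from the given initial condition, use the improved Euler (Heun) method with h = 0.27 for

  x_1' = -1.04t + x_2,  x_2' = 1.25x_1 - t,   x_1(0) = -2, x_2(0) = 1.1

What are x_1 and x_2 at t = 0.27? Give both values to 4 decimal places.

Heun on (x_1,x_2): k1 = f(t_n, state_n); k2 = f(t_n + h, state_n + h·k1); state_{n+1} = state_n + (h/2)·(k1 + k2).
0.000000: (-2.000000, 1.100000)
  k1 = (1.100000, -2.500000)
  predictor → (-1.703000, 0.425000)
  k2 = (0.144200, -2.398750)
  → (-1.832033, 0.438669)
(x_1(0.27), x_2(0.27)) ≈ (-1.8320, 0.4387)

-1.8320, 0.4387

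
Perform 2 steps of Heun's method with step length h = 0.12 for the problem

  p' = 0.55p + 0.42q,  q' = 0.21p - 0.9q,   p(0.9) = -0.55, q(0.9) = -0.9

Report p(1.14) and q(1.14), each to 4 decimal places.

-0.7163, -0.7543

Heun on (p,q): k1 = f(s_n, state_n); k2 = f(s_n + h, state_n + h·k1); state_{n+1} = state_n + (h/2)·(k1 + k2).
0.900000: (-0.550000, -0.900000)
  k1 = (-0.680500, 0.694500)
  predictor → (-0.631660, -0.816660)
  k2 = (-0.690410, 0.602345)
  → (-0.632255, -0.822189)
1.020000: (-0.632255, -0.822189)
  k1 = (-0.693060, 0.607197)
  predictor → (-0.715422, -0.749326)
  k2 = (-0.708199, 0.524155)
  → (-0.716330, -0.754308)
(p(1.14), q(1.14)) ≈ (-0.7163, -0.7543)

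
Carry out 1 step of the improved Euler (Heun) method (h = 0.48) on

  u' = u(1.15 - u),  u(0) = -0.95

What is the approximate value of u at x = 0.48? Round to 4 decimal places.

Heun: k1 = f(x_n, u_n); k2 = f(x_n + h, u_n + h·k1); u_{n+1} = u_n + (h/2)·(k1 + k2).
x=0.000000, u=-0.950000:
  k1 = f(0.000000, -0.950000) = -1.995000
  k2 = f(0.480000, -1.907600) = -5.832678
  u ← -0.950000 + (0.48/2)·(-1.995000 + (-5.832678)) = -2.828643
u(0.48) ≈ -2.8286

-2.8286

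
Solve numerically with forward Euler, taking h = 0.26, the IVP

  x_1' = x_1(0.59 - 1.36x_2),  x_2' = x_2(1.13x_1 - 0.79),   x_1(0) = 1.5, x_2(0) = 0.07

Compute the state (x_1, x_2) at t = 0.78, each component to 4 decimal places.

2.1174, 0.1512

Euler on (x_1,x_2): x_1_{n+1} = x_1_n + h·x_1', x_2_{n+1} = x_2_n + h·x_2'.
0.000000: (1.500000, 0.070000); f=(0.742200, 0.063350) → (1.692972, 0.086471)
0.260000: (1.692972, 0.086471); f=(0.799759, 0.097112) → (1.900909, 0.111720)
0.520000: (1.900909, 0.111720); f=(0.832714, 0.151719) → (2.117415, 0.151167)
(x_1(0.78), x_2(0.78)) ≈ (2.1174, 0.1512)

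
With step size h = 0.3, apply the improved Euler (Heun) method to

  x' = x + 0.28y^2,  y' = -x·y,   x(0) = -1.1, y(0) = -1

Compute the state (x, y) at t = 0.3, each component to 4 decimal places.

-1.3506, -1.4335

Heun on (x,y): k1 = f(t_n, state_n); k2 = f(t_n + h, state_n + h·k1); state_{n+1} = state_n + (h/2)·(k1 + k2).
0.000000: (-1.100000, -1.000000)
  k1 = (-0.820000, -1.100000)
  predictor → (-1.346000, -1.330000)
  k2 = (-0.850708, -1.790180)
  → (-1.350606, -1.433527)
(x(0.3), y(0.3)) ≈ (-1.3506, -1.4335)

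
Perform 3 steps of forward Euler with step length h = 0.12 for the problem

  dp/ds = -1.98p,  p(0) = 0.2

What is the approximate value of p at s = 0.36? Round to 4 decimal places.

Euler: p_{n+1} = p_n + h·f(s_n, p_n).
s=0.000000, p=0.200000: f=-0.396000 → p ← 0.200000 + 0.12·(-0.396000) = 0.152480
s=0.120000, p=0.152480: f=-0.301910 → p ← 0.152480 + 0.12·(-0.301910) = 0.116251
s=0.240000, p=0.116251: f=-0.230176 → p ← 0.116251 + 0.12·(-0.230176) = 0.088630
p(0.36) ≈ 0.0886

0.0886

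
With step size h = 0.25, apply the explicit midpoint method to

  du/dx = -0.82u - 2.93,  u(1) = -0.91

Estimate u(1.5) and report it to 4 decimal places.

Midpoint: k1 = f(x_n, u_n); k2 = f(x_n + h/2, u_n + (h/2)·k1); u_{n+1} = u_n + h·k2.
x=1.000000, u=-0.910000:
  k1 = f(1.000000, -0.910000) = -2.183800
  k2 = f(1.125000, -1.182975) = -1.959961
  u ← -0.910000 + 0.25·(-1.959961) = -1.399990
x=1.250000, u=-1.399990:
  k1 = f(1.250000, -1.399990) = -1.782008
  k2 = f(1.375000, -1.622741) = -1.599352
  u ← -1.399990 + 0.25·(-1.599352) = -1.799828
u(1.5) ≈ -1.7998

-1.7998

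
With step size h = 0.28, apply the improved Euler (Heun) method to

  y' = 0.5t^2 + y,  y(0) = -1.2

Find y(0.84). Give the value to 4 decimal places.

-2.6297

Heun: k1 = f(t_n, y_n); k2 = f(t_n + h, y_n + h·k1); y_{n+1} = y_n + (h/2)·(k1 + k2).
t=0.000000, y=-1.200000:
  k1 = f(0.000000, -1.200000) = -1.200000
  k2 = f(0.280000, -1.536000) = -1.496800
  y ← -1.200000 + (0.28/2)·(-1.200000 + (-1.496800)) = -1.577552
t=0.280000, y=-1.577552:
  k1 = f(0.280000, -1.577552) = -1.538352
  k2 = f(0.560000, -2.008291) = -1.851491
  y ← -1.577552 + (0.28/2)·(-1.538352 + (-1.851491)) = -2.052130
t=0.560000, y=-2.052130:
  k1 = f(0.560000, -2.052130) = -1.895330
  k2 = f(0.840000, -2.582822) = -2.230022
  y ← -2.052130 + (0.28/2)·(-1.895330 + (-2.230022)) = -2.629679
y(0.84) ≈ -2.6297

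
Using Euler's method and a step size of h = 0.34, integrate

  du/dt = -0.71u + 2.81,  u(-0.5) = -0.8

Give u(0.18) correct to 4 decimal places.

Euler: u_{n+1} = u_n + h·f(t_n, u_n).
t=-0.500000, u=-0.800000: f=3.378000 → u ← -0.800000 + 0.34·3.378000 = 0.348520
t=-0.160000, u=0.348520: f=2.562551 → u ← 0.348520 + 0.34·2.562551 = 1.219787
u(0.18) ≈ 1.2198

1.2198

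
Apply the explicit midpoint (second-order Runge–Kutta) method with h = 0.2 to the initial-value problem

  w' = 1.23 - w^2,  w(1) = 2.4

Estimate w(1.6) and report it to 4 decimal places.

1.4074

Midpoint: k1 = f(s_n, w_n); k2 = f(s_n + h/2, w_n + (h/2)·k1); w_{n+1} = w_n + h·k2.
s=1.000000, w=2.400000:
  k1 = f(1.000000, 2.400000) = -4.530000
  k2 = f(1.100000, 1.947000) = -2.560809
  w ← 2.400000 + 0.2·(-2.560809) = 1.887838
s=1.200000, w=1.887838:
  k1 = f(1.200000, 1.887838) = -2.333933
  k2 = f(1.300000, 1.654445) = -1.507188
  w ← 1.887838 + 0.2·(-1.507188) = 1.586401
s=1.400000, w=1.586401:
  k1 = f(1.400000, 1.586401) = -1.286667
  k2 = f(1.500000, 1.457734) = -0.894988
  w ← 1.586401 + 0.2·(-0.894988) = 1.407403
w(1.6) ≈ 1.4074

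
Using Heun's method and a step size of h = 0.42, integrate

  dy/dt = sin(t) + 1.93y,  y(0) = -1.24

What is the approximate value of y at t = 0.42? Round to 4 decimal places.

-2.5669

Heun: k1 = f(t_n, y_n); k2 = f(t_n + h, y_n + h·k1); y_{n+1} = y_n + (h/2)·(k1 + k2).
t=0.000000, y=-1.240000:
  k1 = f(0.000000, -1.240000) = -2.393200
  k2 = f(0.420000, -2.245144) = -3.925367
  y ← -1.240000 + (0.42/2)·(-2.393200 + (-3.925367)) = -2.566899
y(0.42) ≈ -2.5669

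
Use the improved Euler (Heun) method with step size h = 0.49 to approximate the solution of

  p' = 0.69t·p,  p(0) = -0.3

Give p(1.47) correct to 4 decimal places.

Heun: k1 = f(t_n, p_n); k2 = f(t_n + h, p_n + h·k1); p_{n+1} = p_n + (h/2)·(k1 + k2).
t=0.000000, p=-0.300000:
  k1 = f(0.000000, -0.300000) = 0.000000
  k2 = f(0.490000, -0.300000) = -0.101430
  p ← -0.300000 + (0.49/2)·(0.000000 + (-0.101430)) = -0.324850
t=0.490000, p=-0.324850:
  k1 = f(0.490000, -0.324850) = -0.109832
  k2 = f(0.980000, -0.378668) = -0.256055
  p ← -0.324850 + (0.49/2)·(-0.109832 + (-0.256055)) = -0.414493
t=0.980000, p=-0.414493:
  k1 = f(0.980000, -0.414493) = -0.280280
  k2 = f(1.470000, -0.551830) = -0.559721
  p ← -0.414493 + (0.49/2)·(-0.280280 + (-0.559721)) = -0.620293
p(1.47) ≈ -0.6203

-0.6203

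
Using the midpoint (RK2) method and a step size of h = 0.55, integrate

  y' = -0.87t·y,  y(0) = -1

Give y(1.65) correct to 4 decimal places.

-0.2940

Midpoint: k1 = f(t_n, y_n); k2 = f(t_n + h/2, y_n + (h/2)·k1); y_{n+1} = y_n + h·k2.
t=0.000000, y=-1.000000:
  k1 = f(0.000000, -1.000000) = 0.000000
  k2 = f(0.275000, -1.000000) = 0.239250
  y ← -1.000000 + 0.55·0.239250 = -0.868413
t=0.550000, y=-0.868413:
  k1 = f(0.550000, -0.868413) = 0.415535
  k2 = f(0.825000, -0.754140) = 0.541284
  y ← -0.868413 + 0.55·0.541284 = -0.570706
t=1.100000, y=-0.570706:
  k1 = f(1.100000, -0.570706) = 0.546166
  k2 = f(1.375000, -0.420511) = 0.503036
  y ← -0.570706 + 0.55·0.503036 = -0.294037
y(1.65) ≈ -0.2940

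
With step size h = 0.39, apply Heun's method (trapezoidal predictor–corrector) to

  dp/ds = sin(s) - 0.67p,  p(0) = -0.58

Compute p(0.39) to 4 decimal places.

-0.3741

Heun: k1 = f(s_n, p_n); k2 = f(s_n + h, p_n + h·k1); p_{n+1} = p_n + (h/2)·(k1 + k2).
s=0.000000, p=-0.580000:
  k1 = f(0.000000, -0.580000) = 0.388600
  k2 = f(0.390000, -0.428446) = 0.667247
  p ← -0.580000 + (0.39/2)·(0.388600 + 0.667247) = -0.374110
p(0.39) ≈ -0.3741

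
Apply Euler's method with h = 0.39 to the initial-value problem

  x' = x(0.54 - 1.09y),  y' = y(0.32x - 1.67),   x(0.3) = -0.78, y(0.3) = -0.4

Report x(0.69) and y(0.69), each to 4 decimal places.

-1.0769, -0.1005

Euler on (x,y): x_{n+1} = x_n + h·x', y_{n+1} = y_n + h·y'.
0.300000: (-0.780000, -0.400000); f=(-0.761280, 0.767840) → (-1.076899, -0.100542)
(x(0.69), y(0.69)) ≈ (-1.0769, -0.1005)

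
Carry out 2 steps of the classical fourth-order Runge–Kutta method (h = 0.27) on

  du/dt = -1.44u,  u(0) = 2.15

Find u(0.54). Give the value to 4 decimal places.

RK4: k1 = f(t_n, u_n); k2 = f(t_n + h/2, u_n + (h/2)·k1); k3 = f(t_n + h/2, u_n + (h/2)·k2); k4 = f(t_n + h, u_n + h·k3); u_{n+1} = u_n + (h/6)·(k1 + 2k2 + 2k3 + k4).
t=0.000000, u=2.150000:
  k1 = f(0.000000, 2.150000) = -3.096000
  k2 = f(0.135000, 1.732040) = -2.494138
  k3 = f(0.135000, 1.813291) = -2.611140
  k4 = f(0.270000, 1.444992) = -2.080789
  u ← 2.150000 + (0.27/6)·(k1 + 2k2 + 2k3 + k4) = 1.457570
t=0.270000, u=1.457570:
  k1 = f(0.270000, 1.457570) = -2.098900
  k2 = f(0.405000, 1.174218) = -1.690874
  k3 = f(0.405000, 1.229302) = -1.770194
  k4 = f(0.540000, 0.979617) = -1.410649
  u ← 1.457570 + (0.27/6)·(k1 + 2k2 + 2k3 + k4) = 0.988144
u(0.54) ≈ 0.9881

0.9881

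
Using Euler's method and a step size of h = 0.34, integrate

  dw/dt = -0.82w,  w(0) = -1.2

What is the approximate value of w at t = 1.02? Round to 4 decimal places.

Euler: w_{n+1} = w_n + h·f(t_n, w_n).
t=0.000000, w=-1.200000: f=0.984000 → w ← -1.200000 + 0.34·0.984000 = -0.865440
t=0.340000, w=-0.865440: f=0.709661 → w ← -0.865440 + 0.34·0.709661 = -0.624155
t=0.680000, w=-0.624155: f=0.511807 → w ← -0.624155 + 0.34·0.511807 = -0.450141
w(1.02) ≈ -0.4501

-0.4501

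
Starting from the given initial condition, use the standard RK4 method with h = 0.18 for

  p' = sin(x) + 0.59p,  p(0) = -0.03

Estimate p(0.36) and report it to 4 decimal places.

RK4: k1 = f(x_n, p_n); k2 = f(x_n + h/2, p_n + (h/2)·k1); k3 = f(x_n + h/2, p_n + (h/2)·k2); k4 = f(x_n + h, p_n + h·k3); p_{n+1} = p_n + (h/6)·(k1 + 2k2 + 2k3 + k4).
x=0.000000, p=-0.030000:
  k1 = f(0.000000, -0.030000) = -0.017700
  k2 = f(0.090000, -0.031593) = 0.071239
  k3 = f(0.090000, -0.023589) = 0.075961
  k4 = f(0.180000, -0.016327) = 0.169397
  p ← -0.030000 + (0.18/6)·(k1 + 2k2 + 2k3 + k4) = -0.016617
x=0.180000, p=-0.016617:
  k1 = f(0.180000, -0.016617) = 0.169225
  k2 = f(0.270000, -0.001387) = 0.265913
  k3 = f(0.270000, 0.007315) = 0.271047
  k4 = f(0.360000, 0.032171) = 0.371255
  p ← -0.016617 + (0.18/6)·(k1 + 2k2 + 2k3 + k4) = 0.031815
p(0.36) ≈ 0.0318

0.0318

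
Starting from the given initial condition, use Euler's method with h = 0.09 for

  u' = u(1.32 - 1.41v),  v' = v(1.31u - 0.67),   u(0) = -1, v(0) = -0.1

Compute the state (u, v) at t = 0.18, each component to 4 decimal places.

-1.2777, -0.0663

Euler on (u,v): u_{n+1} = u_n + h·u', v_{n+1} = v_n + h·v'.
0.000000: (-1.000000, -0.100000); f=(-1.461000, 0.198000) → (-1.131490, -0.082180)
0.090000: (-1.131490, -0.082180); f=(-1.624677, 0.176872) → (-1.277711, -0.066262)
(u(0.18), v(0.18)) ≈ (-1.2777, -0.0663)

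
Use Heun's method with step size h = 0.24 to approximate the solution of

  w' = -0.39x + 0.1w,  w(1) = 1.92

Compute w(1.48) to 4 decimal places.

1.7772

Heun: k1 = f(x_n, w_n); k2 = f(x_n + h, w_n + h·k1); w_{n+1} = w_n + (h/2)·(k1 + k2).
x=1.000000, w=1.920000:
  k1 = f(1.000000, 1.920000) = -0.198000
  k2 = f(1.240000, 1.872480) = -0.296352
  w ← 1.920000 + (0.24/2)·(-0.198000 + (-0.296352)) = 1.860678
x=1.240000, w=1.860678:
  k1 = f(1.240000, 1.860678) = -0.297532
  k2 = f(1.480000, 1.789270) = -0.398273
  w ← 1.860678 + (0.24/2)·(-0.297532 + (-0.398273)) = 1.777181
w(1.48) ≈ 1.7772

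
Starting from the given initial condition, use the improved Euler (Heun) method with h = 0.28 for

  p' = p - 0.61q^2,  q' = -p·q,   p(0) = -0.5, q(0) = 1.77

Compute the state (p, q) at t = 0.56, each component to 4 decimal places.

-3.1256, 3.7517

Heun on (p,q): k1 = f(t_n, state_n); k2 = f(t_n + h, state_n + h·k1); state_{n+1} = state_n + (h/2)·(k1 + k2).
0.000000: (-0.500000, 1.770000)
  k1 = (-2.411069, 0.885000)
  predictor → (-1.175099, 2.017800)
  k2 = (-3.658725, 2.371115)
  → (-1.349771, 2.225856)
0.280000: (-1.349771, 2.225856)
  k1 = (-4.371977, 3.004396)
  predictor → (-2.573925, 3.067087)
  k2 = (-8.312209, 7.894451)
  → (-3.125557, 3.751695)
(p(0.56), q(0.56)) ≈ (-3.1256, 3.7517)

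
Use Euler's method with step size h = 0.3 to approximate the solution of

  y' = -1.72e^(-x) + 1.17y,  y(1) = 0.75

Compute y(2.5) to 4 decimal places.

Euler: y_{n+1} = y_n + h·f(x_n, y_n).
x=1.000000, y=0.750000: f=0.244747 → y ← 0.750000 + 0.3·0.244747 = 0.823424
x=1.300000, y=0.823424: f=0.494652 → y ← 0.823424 + 0.3·0.494652 = 0.971820
x=1.600000, y=0.971820: f=0.789767 → y ← 0.971820 + 0.3·0.789767 = 1.208750
x=1.900000, y=1.208750: f=1.156979 → y ← 1.208750 + 0.3·1.156979 = 1.555844
x=2.200000, y=1.555844: f=1.629756 → y ← 1.555844 + 0.3·1.629756 = 2.044770
y(2.5) ≈ 2.0448

2.0448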